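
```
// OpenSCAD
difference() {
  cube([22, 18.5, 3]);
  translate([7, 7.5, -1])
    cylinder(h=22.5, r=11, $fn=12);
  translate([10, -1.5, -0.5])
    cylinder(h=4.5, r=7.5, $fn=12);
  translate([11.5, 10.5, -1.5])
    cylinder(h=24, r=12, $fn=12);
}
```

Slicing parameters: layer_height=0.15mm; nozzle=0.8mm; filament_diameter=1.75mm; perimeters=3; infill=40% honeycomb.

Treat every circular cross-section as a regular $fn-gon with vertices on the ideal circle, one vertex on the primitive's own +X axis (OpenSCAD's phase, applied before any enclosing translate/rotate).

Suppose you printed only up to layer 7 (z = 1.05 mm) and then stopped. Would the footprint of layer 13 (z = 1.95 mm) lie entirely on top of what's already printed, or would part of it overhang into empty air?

Compare the two slices. At z = 1.05: the cube is present — its section is the full 22×18.5 rectangle (area 407.00 mm²); the r=11 cylinder at (7, 7.5) contributes a regular 12-gon of circumradius 11 (area = (12/2)·11.000²·sin(360°/12) = 363.00 mm²); the cylinder at (10, -1.5): section is a regular 12-gon, circumradius r=7.5 (area = (12/2)·7.500²·sin(360°/12) = 168.75 mm²); the cylinder at (11.5, 10.5): section is a regular 12-gon, circumradius r=12 (area = (12/2)·12.000²·sin(360°/12) = 432.00 mm²); Taking the first minus the rest: starting from the 22×18.5 cube (407.00 mm²), the r=11 cylinder at (7, 7.5) partially overlaps it — only the 286.36 mm² overlap (of its 363.00 mm²) is removed, clipping the outline; the r=7.5 cylinder at (10, -1.5) partially overlaps it — only the 2.61 mm² overlap (of its 168.75 mm²) is removed, clipping the outline; the r=12 cylinder at (11.5, 10.5) partially overlaps it — only the 100.53 mm² overlap (of its 432.00 mm²) is removed, clipping the outline — area = 17.50 mm². At z = 1.95: the cube (footprint 22×18.5) is included at this height (area 407.00 mm²); the r=11 cylinder at (7, 7.5) contributes a regular 12-gon of circumradius 11 (area = (12/2)·11.000²·sin(360°/12) = 363.00 mm²); the r=7.5 cylinder at (10, -1.5) contributes a regular 12-gon of circumradius 7.5 (area = (12/2)·7.500²·sin(360°/12) = 168.75 mm²); the r=12 cylinder at (11.5, 10.5) contributes a regular 12-gon of circumradius 12 (area = (12/2)·12.000²·sin(360°/12) = 432.00 mm²); After the difference (first − rest): starting from the 22×18.5 cube (407.00 mm²), the r=11 cylinder at (7, 7.5) partially overlaps it — only the 286.36 mm² overlap (of its 363.00 mm²) is removed, clipping the outline; the r=7.5 cylinder at (10, -1.5) partially overlaps it — only the 2.61 mm² overlap (of its 168.75 mm²) is removed, clipping the outline; the r=12 cylinder at (11.5, 10.5) partially overlaps it — only the 100.53 mm² overlap (of its 432.00 mm²) is removed, clipping the outline — area = 17.50 mm². Checking containment: the cross-section at z = 1.95 is a subset of the cross-section at z = 1.05.

entirely on top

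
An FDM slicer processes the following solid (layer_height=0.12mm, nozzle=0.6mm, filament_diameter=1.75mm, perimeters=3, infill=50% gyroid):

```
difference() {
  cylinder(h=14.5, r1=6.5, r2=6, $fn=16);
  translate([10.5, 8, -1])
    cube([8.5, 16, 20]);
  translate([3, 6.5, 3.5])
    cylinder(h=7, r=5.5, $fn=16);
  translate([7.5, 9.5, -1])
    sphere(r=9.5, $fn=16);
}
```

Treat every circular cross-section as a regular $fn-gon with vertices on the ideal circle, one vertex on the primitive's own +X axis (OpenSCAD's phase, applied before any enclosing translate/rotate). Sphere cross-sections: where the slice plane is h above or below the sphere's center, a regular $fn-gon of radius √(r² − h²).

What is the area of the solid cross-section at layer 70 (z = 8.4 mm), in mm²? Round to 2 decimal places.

90.30 mm²

At z = 8.4 mm: the cone contributes a regular 16-gon of circumradius 6.210 (interpolated between r1=6.5 and r2=6 at t=0.579) (area = (16/2)·6.210²·sin(360°/16) = 118.08 mm²); the 8.5×16 cube at (10.5, 8) contributes its full rectangle (area 136.00 mm²); the r=5.5 cylinder at (3, 6.5) contributes a regular 16-gon of circumradius 5.5 (area = (16/2)·5.500²·sin(360°/16) = 92.61 mm²); the r=9.5 sphere at (7.5, 9.5) contributes a regular 16-gon of circumradius √(9.5²−9.4²) = 1.375 (area = (16/2)·1.375²·sin(360°/16) = 5.79 mm²); After the difference (first − rest): starting from the cone (118.08 mm²), the 8.5×16 cube at (10.5, 8) misses the remaining region (no effect); the r=5.5 cylinder at (3, 6.5) partially overlaps it — only the 27.77 mm² overlap (of its 92.61 mm²) is removed, clipping the outline; the r=9.5 sphere at (7.5, 9.5) misses the remaining region (no effect) — area = 90.30 mm². Overall, the cross-section is a single solid region. Net area = 90.30 mm².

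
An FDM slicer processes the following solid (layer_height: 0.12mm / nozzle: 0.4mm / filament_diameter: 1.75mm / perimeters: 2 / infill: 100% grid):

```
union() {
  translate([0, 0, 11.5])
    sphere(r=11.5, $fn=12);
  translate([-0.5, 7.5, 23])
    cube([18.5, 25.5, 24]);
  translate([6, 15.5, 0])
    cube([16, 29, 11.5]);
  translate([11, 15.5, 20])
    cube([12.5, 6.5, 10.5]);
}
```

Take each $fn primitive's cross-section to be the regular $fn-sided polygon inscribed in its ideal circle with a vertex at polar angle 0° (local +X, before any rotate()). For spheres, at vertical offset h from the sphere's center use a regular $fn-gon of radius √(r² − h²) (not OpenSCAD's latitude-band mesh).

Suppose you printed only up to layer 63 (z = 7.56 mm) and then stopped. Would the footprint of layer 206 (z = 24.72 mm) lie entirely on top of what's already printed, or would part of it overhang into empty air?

Compare the two slices. At z = 7.56: the sphere: section is a regular 12-gon, circumradius = √(r²−h²) = √(11.5²−3.94²) = 10.804 (area = (12/2)·10.804²·sin(360°/12) = 350.18 mm²); the cube at (-0.5, 7.5) does not reach this height (z outside [23, 47]); the cube at (6, 15.5) (footprint 16×29) is included at this height (area 464.00 mm²); the cube at (11, 15.5) is not intersected at this z (z outside [20, 30.5]); Taking the union: the 2 present regions are separate (no shared area or edge), so areas and boundary lengths simply add and each stays a separate island — area = 814.18 mm². At z = 24.72: the sphere is absent (|z−center|=13.220 > r=11.5); the cube at (-0.5, 7.5) is present — its section is the full 18.5×25.5 rectangle (area 471.75 mm²); the cube at (6, 15.5) is not intersected at this z (z outside [0, 11.5]); the cube at (11, 15.5) (footprint 12.5×6.5) is included at this height (area 81.25 mm²); Combining (union): the regions partially overlap — summed areas 553.00 mm² minus the doubly-counted overlap 45.50 mm² gives 507.50 mm² — area = 507.50 mm². Checking containment: at z = 24.72 the cross-section extends beyond the z = 7.56 cross-section by about 254.22 mm².

part overhangs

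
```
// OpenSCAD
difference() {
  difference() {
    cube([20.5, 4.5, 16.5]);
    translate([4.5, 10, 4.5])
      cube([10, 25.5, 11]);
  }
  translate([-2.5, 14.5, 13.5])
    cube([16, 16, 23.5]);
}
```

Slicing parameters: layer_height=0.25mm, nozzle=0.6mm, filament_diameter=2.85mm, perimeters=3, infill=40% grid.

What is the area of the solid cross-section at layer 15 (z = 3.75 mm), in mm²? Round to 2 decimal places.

At z = 3.75 mm: the 20.5×4.5 cube contributes its full rectangle (area 92.25 mm²); the cube at (4.5, 10) is not intersected at this z (z outside [4.5, 15.5]); After the difference (first − rest): none of the subtracted shapes is present at this height, so the 20.5×4.5 cube is unchanged — area = 92.25 mm²; the cube at (-2.5, 14.5) is absent (z outside [13.5, 37]); Taking the first minus the rest: none of the subtracted shapes is present at this height, so that combined region is unchanged — area = 92.25 mm². Overall, the cross-section is a single solid region. Net area = 92.25 mm².

92.25 mm²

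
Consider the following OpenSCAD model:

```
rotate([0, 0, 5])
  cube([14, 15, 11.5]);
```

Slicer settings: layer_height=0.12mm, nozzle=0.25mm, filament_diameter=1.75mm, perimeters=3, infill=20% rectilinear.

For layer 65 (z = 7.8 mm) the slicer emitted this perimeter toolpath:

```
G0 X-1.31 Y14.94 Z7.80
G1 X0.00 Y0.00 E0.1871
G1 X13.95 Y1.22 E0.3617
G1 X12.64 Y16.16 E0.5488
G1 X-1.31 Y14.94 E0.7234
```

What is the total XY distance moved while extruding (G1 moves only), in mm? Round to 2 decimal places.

Sum the Euclidean lengths of each G1 segment: total = 58.00 mm.

58.00 mm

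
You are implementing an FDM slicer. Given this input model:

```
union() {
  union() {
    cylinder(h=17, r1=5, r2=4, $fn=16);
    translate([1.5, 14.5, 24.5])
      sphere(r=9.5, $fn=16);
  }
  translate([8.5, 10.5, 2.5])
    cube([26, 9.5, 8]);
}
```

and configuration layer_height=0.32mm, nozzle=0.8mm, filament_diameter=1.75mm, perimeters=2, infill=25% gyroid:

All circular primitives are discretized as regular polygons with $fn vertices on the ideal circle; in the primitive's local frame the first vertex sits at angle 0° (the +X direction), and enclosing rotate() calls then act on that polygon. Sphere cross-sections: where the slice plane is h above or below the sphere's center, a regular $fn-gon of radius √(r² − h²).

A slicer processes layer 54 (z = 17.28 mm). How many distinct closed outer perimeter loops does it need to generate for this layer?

At z = 17.28 mm: the cone is not intersected at this z (z outside [0, 17]); the sphere at (1.5, 14.5): section is a regular 16-gon, circumradius = √(r²−h²) = √(9.5²−7.22²) = 6.174; Merging all regions: only the r=9.5 sphere at (1.5, 14.5) is present, so the union is just that shape — 1 connected region; the cube at (8.5, 10.5) is not intersected at this z (z outside [2.5, 10.5]); Merging all regions: only that combined region is present, so the union is just that shape — 1 connected region. The result has 1 disconnected region.

1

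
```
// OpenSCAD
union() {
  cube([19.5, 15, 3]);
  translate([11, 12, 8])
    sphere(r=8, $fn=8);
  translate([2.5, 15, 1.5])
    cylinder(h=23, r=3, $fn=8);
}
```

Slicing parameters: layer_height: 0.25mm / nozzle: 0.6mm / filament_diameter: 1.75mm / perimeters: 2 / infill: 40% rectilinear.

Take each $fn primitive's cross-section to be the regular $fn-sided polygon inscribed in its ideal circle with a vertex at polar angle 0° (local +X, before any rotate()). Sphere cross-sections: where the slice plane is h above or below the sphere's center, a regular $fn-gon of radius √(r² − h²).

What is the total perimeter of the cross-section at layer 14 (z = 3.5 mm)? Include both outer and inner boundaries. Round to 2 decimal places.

At z = 3.5 mm: the cube is absent (z outside [0, 3]); the sphere at (11, 12): section is a regular 8-gon, circumradius = √(r²−h²) = √(8²−4.5²) = 6.614 (perimeter = 2·8·6.614·sin(180°/8) = 40.50 mm); the r=3 cylinder at (2.5, 15) gives a regular 8-gon of circumradius 3 (constant along its height) (perimeter = 2·8·3.000·sin(180°/8) = 18.37 mm); Combining (union): the 2 present regions are separate (no shared area or edge), so areas and boundary lengths simply add and each stays a separate island — boundary = 58.87 mm. Overall, the cross-section has 2 separate islands. Total boundary length (outer) = 58.87 mm.

58.87 mm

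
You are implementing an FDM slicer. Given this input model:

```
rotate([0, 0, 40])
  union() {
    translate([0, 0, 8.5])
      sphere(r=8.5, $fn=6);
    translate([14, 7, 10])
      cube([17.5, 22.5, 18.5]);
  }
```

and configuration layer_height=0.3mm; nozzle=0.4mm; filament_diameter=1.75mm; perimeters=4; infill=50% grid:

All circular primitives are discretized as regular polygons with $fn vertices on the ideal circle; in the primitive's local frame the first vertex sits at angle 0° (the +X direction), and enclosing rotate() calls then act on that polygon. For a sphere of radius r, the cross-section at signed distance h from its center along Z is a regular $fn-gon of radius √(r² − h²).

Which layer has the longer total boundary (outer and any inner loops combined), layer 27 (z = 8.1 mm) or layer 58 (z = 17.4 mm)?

layer 58 (z = 17.4 mm)

Layer 27 (z = 8.1): the r=8.5 sphere contributes a regular 6-gon of circumradius √(8.5²−0.4²) = 8.491 (perimeter = 2·6·8.491·sin(180°/6) = 50.94 mm); the cube at (14, 7) is not intersected at this z (z outside [10, 28.5]); Taking the union: only the r=8.5 sphere is present, so the union is just that shape — boundary = 50.94 mm; (whole slice rotated 40° about Z — lengths, areas and connectivity unchanged). So its perimeter = 50.94 mm. Layer 58 (z = 17.4): the sphere is absent (|z−center|=8.900 > r=8.5); the cube at (14, 7) (footprint 17.5×22.5) is included at this height (perimeter 80.00 mm); Combining (union): only the 17.5×22.5 cube at (14, 7) is present, so the union is just that shape — boundary = 80.00 mm; (whole slice rotated 40° about Z — lengths, areas and connectivity unchanged). So its perimeter = 80.00 mm. Layer 58 is larger (80.00 vs 50.94 mm).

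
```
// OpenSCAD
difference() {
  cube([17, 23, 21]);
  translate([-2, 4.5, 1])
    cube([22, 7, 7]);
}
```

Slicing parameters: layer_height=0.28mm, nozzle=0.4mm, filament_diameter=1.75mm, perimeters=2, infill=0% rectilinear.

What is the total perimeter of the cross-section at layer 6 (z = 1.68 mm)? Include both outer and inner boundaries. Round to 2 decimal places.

At z = 1.68 mm: the cube is present — its section is the full 17×23 rectangle (perimeter 80.00 mm); the cube at (-2, 4.5) is present — its section is the full 22×7 rectangle (perimeter 58.00 mm); Taking the first minus the rest: starting from the 17×23 cube, the 22×7 cube at (-2, 4.5) partially overlaps it — only the 119.00 mm² overlap (of its 154.00 mm²) is removed, clipping the outline — boundary = 100.00 mm. Overall, the cross-section has 2 separate islands. Total boundary length (outer) = 100.00 mm.

100.00 mm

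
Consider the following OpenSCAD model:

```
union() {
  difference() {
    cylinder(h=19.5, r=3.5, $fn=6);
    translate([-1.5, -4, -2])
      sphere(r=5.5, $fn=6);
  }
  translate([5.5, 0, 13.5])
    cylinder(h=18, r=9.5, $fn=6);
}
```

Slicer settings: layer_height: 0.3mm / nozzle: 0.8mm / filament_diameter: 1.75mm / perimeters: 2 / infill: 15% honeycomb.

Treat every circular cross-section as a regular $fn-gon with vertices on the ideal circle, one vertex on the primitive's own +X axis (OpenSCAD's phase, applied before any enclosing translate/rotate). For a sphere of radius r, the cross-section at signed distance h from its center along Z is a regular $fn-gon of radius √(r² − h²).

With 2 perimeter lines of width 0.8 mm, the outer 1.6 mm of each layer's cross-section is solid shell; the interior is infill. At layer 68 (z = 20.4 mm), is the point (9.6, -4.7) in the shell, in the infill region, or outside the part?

At z = 20.4 mm: the cylinder does not reach this height (z outside [0, 19.5]); the sphere at (-1.5, -4) does not reach this height (|z−center|=22.400 > r=5.5); After the difference (first − rest): the first operand is absent here, so nothing remains; the r=9.5 cylinder at (5.5, 0) gives a regular 6-gon of circumradius 9.5 (constant along its height); Combining (union): only the r=9.5 cylinder at (5.5, 0) is present, so the union is just that shape — 1 connected region. Overall, the cross-section is a single solid region. The nearest boundary edge runs (10.25, -8.23)→(15.00, 0.00); distance from the point to it = 2.33 mm. The point is inside the cross-section and 2.33 mm from the nearest boundary — more than the 1.6 mm shell width (2 × 0.8), so it's in the infill interior.

infill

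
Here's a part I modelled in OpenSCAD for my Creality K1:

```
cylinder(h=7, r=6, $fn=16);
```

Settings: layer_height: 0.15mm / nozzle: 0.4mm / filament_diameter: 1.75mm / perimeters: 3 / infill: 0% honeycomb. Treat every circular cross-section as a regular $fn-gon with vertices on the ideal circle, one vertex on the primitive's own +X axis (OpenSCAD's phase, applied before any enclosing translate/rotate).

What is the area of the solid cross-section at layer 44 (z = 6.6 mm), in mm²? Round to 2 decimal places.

110.21 mm²

At z = 6.6 mm: the cylinder: section is a regular 16-gon, circumradius r=6 (area = (16/2)·6.000²·sin(360°/16) = 110.21 mm²). Overall, the cross-section is a single solid region. Net area = 110.21 mm².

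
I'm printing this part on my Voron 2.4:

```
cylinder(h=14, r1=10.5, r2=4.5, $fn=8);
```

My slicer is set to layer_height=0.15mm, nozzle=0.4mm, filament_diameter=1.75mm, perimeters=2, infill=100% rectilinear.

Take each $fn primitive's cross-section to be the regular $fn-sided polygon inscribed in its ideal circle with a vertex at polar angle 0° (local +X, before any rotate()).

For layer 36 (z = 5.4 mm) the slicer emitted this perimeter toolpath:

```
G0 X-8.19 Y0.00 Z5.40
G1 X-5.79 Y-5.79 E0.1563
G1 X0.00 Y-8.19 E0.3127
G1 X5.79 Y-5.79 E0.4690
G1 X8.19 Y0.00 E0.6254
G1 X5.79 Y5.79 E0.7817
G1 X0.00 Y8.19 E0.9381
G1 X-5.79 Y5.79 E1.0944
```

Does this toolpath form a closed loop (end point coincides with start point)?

no

Start point (G0): (-8.19, 0.00). End point (last G1): the path does not return to the start — open.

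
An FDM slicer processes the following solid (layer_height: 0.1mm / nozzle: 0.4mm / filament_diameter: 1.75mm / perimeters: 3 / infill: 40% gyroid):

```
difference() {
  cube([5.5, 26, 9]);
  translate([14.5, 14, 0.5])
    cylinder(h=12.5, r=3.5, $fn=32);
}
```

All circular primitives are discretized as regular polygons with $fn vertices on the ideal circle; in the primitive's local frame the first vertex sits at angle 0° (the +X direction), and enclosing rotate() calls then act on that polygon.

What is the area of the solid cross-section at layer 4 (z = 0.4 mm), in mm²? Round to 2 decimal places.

At z = 0.4 mm: the 5.5×26 cube contributes its full rectangle (area 143.00 mm²); the cylinder at (14.5, 14) is not intersected at this z (z outside [0.5, 13]); Subtracting the remaining from the first: none of the subtracted shapes is present at this height, so the 5.5×26 cube is unchanged — area = 143.00 mm². Overall, the cross-section is a single solid region. Net area = 143.00 mm².

143.00 mm²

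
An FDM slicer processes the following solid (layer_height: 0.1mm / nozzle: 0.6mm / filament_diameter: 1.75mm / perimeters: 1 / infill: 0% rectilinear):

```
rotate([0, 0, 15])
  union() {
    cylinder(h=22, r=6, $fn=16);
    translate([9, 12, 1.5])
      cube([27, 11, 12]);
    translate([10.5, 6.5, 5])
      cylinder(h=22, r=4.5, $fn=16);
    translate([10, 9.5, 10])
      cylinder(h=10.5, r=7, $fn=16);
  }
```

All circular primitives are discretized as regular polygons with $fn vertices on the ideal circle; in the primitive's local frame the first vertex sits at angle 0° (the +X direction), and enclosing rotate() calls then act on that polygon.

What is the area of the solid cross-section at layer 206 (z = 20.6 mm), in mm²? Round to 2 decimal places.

At z = 20.6 mm: the r=6 cylinder contributes a regular 16-gon of circumradius 6 (area = (16/2)·6.000²·sin(360°/16) = 110.21 mm²); the cube at (9, 12) is absent (z outside [1.5, 13.5]); the r=4.5 cylinder at (10.5, 6.5) contributes a regular 16-gon of circumradius 4.5 (area = (16/2)·4.500²·sin(360°/16) = 61.99 mm²); the cylinder at (10, 9.5) does not reach this height (z outside [10, 20.5]); Taking the union: the 2 present regions are separate (no shared area or edge), so areas and boundary lengths simply add and each stays a separate island — area = 172.21 mm²; (rotated 15° about Z; rotation is an isometry so areas/perimeters/island counts are preserved). Overall, the cross-section has 2 separate islands. Net area = 172.21 mm².

172.21 mm²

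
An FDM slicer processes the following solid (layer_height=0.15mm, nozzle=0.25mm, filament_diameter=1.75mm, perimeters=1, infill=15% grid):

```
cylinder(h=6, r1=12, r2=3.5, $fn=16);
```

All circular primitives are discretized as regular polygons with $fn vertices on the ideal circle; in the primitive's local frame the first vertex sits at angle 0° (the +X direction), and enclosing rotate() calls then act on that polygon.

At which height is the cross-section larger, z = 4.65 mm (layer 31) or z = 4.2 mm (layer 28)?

Layer 31 (z = 4.65): the cone (r1=12→r2=3.5) has section circumradius 5.412 here — a regular 16-gon (area = (16/2)·5.412²·sin(360°/16) = 89.69 mm²). So its area = 89.69 mm². Layer 28 (z = 4.2): the cone contributes a regular 16-gon of circumradius 6.050 (interpolated between r1=12 and r2=3.5 at t=0.700) (area = (16/2)·6.050²·sin(360°/16) = 112.06 mm²). So its area = 112.06 mm². Layer 28 is larger (112.06 vs 89.69 mm²).

layer 28 (z = 4.2 mm)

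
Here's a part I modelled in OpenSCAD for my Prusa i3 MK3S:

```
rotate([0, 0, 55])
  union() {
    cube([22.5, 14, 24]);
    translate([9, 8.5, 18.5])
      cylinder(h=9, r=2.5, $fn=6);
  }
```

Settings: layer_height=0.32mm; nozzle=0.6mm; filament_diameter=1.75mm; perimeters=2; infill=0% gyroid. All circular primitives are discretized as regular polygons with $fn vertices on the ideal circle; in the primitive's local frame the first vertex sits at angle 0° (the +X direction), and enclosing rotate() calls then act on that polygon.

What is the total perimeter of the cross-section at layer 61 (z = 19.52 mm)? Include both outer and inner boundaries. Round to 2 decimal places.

At z = 19.52 mm: the cube (footprint 22.5×14) is included at this height (perimeter 73.00 mm); the r=2.5 cylinder at (9, 8.5) gives a regular 6-gon of circumradius 2.5 (constant along its height) (perimeter = 2·6·2.500·sin(180°/6) = 15.00 mm); Combining (union): the r=2.5 cylinder at (9, 8.5) lies entirely inside the 22.5×14 cube, so the union is just the 22.5×14 cube — boundary = 73.00 mm; (whole slice rotated 55° about Z — lengths, areas and connectivity unchanged). Overall, the cross-section is a single solid region. Total boundary length (outer) = 73.00 mm.

73.00 mm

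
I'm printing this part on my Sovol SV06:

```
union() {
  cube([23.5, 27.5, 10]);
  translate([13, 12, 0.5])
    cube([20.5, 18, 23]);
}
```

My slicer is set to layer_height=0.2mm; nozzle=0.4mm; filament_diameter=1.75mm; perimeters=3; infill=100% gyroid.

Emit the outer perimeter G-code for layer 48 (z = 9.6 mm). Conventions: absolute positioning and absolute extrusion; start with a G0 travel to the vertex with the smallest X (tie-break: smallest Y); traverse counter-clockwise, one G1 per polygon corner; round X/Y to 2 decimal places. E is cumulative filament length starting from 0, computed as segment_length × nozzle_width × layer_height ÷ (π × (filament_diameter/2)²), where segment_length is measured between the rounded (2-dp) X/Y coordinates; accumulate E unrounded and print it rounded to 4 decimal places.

G0 X0.00 Y0.00 Z9.60
G1 X23.50 Y0.00 E0.7816
G1 X23.50 Y12.00 E1.1807
G1 X33.50 Y12.00 E1.5133
G1 X33.50 Y30.00 E2.1120
G1 X13.00 Y30.00 E2.7939
G1 X13.00 Y27.50 E2.8770
G1 X0.00 Y27.50 E3.3094
G1 X0.00 Y0.00 E4.2240

At z = 9.6 mm: the cube is present — its section is the full 23.5×27.5 rectangle; the 20.5×18 cube at (13, 12) contributes its full rectangle; Taking the union: the regions partially overlap (shared area 162.75 mm²), so overlapping operands fuse into one piece — 1 connected region. The outline is a single polygon with 8 vertices. Extrusion per mm of travel: 0.4 × 0.2 / (π × 0.875²) = 0.033260. Accumulating E over each segment gives final E = 4.2240.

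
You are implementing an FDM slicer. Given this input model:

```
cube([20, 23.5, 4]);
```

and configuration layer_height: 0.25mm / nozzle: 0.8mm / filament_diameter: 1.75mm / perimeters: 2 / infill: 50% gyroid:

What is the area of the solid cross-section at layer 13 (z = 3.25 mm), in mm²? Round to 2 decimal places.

At z = 3.25 mm: the cube is present — its section is the full 20×23.5 rectangle (area 470.00 mm²). Overall, the cross-section is a single solid region. Net area = 470.00 mm².

470.00 mm²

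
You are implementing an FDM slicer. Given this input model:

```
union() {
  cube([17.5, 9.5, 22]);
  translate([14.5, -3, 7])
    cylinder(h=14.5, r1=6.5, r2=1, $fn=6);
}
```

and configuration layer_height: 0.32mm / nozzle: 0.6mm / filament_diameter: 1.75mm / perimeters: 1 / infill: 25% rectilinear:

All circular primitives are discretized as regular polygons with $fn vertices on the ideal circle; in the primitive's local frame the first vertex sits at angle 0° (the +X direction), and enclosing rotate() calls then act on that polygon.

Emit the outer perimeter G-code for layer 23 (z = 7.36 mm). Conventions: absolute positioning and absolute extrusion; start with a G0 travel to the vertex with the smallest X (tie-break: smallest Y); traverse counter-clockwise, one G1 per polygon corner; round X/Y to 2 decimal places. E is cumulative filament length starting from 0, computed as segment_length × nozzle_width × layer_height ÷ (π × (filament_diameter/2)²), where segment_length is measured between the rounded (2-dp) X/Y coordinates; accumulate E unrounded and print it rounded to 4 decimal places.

G0 X0.00 Y0.00 Z7.36
G1 X9.87 Y0.00 E0.7879
G1 X8.14 Y-3.00 E1.0643
G1 X11.32 Y-8.51 E1.5721
G1 X17.68 Y-8.51 E2.0798
G1 X20.86 Y-3.00 E2.5876
G1 X17.68 Y2.51 E3.0955
G1 X17.50 Y2.51 E3.1098
G1 X17.50 Y9.50 E3.6678
G1 X0.00 Y9.50 E5.0647
G1 X0.00 Y0.00 E5.8231

At z = 7.36 mm: the 17.5×9.5 cube contributes its full rectangle; the cone at (14.5, -3) (r1=6.5→r2=1) has section circumradius 6.363 here — a regular 6-gon; Merging all regions: the regions partially overlap (shared area 17.34 mm²), so overlapping operands fuse into one piece — 1 connected region. The outline is a single polygon with 10 vertices. Extrusion per mm of travel: 0.6 × 0.32 / (π × 0.875²) = 0.079824. Accumulating E over each segment gives final E = 5.8231.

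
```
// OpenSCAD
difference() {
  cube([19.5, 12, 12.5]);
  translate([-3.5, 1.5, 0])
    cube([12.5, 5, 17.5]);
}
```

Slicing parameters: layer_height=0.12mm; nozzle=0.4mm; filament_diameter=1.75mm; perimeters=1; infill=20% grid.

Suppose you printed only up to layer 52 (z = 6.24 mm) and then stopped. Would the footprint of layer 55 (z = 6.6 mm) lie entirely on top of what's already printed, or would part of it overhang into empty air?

Compare the two slices. At z = 6.24: the 19.5×12 cube contributes its full rectangle (area 234.00 mm²); the cube at (-3.5, 1.5) is present — its section is the full 12.5×5 rectangle (area 62.50 mm²); After the difference (first − rest): starting from the 19.5×12 cube (234.00 mm²), the 12.5×5 cube at (-3.5, 1.5) partially overlaps it — only the 45.00 mm² overlap (of its 62.50 mm²) is removed, clipping the outline — area = 189.00 mm². At z = 6.6: the cube is present — its section is the full 19.5×12 rectangle (area 234.00 mm²); the 12.5×5 cube at (-3.5, 1.5) contributes its full rectangle (area 62.50 mm²); Subtracting the remaining from the first: starting from the 19.5×12 cube (234.00 mm²), the 12.5×5 cube at (-3.5, 1.5) partially overlaps it — only the 45.00 mm² overlap (of its 62.50 mm²) is removed, clipping the outline — area = 189.00 mm². Checking containment: the cross-section at z = 6.6 is a subset of the cross-section at z = 6.24.

entirely on top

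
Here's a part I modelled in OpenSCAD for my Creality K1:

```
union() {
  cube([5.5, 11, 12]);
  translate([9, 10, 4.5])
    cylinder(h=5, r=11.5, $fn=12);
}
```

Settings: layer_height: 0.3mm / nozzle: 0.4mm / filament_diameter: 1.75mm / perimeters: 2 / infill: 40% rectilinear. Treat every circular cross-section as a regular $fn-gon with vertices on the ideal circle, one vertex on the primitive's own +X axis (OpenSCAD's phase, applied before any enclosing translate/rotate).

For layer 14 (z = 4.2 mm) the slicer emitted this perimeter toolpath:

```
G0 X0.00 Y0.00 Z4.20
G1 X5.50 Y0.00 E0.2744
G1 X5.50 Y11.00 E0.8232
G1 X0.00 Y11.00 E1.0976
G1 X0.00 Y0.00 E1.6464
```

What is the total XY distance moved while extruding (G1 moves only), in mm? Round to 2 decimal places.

Sum the Euclidean lengths of each G1 segment: total = 33.00 mm.

33.00 mm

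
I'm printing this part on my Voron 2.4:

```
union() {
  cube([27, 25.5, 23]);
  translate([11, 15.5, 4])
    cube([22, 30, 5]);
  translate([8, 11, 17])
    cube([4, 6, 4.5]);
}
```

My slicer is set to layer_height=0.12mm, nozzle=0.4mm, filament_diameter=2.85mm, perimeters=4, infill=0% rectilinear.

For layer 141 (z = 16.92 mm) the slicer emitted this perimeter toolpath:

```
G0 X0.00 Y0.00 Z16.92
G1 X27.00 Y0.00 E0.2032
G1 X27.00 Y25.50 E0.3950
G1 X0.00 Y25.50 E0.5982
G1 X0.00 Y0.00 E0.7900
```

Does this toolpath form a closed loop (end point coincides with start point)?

Start point (G0): (0.00, 0.00). End point (last G1): the path returns to the start — closed.

yes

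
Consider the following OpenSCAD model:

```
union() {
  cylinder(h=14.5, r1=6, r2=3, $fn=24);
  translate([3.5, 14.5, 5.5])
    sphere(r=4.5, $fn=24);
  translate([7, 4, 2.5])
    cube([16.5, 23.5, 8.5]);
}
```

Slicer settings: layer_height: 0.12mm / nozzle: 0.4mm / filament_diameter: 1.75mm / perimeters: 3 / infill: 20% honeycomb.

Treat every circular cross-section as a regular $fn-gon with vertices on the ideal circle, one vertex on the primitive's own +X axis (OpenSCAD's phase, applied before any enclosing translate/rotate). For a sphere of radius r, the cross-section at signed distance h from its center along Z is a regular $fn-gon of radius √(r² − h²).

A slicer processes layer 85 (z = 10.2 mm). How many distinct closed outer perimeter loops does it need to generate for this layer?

At z = 10.2 mm: the cone contributes a regular 24-gon of circumradius 3.890 (interpolated between r1=6 and r2=3 at t=0.703); the sphere at (3.5, 14.5) does not reach this height (|z−center|=4.700 > r=4.5); the cube at (7, 4) is present — its section is the full 16.5×23.5 rectangle; Taking the union: the 2 present regions are separate (no shared area or edge), so areas and boundary lengths simply add and each stays a separate island — 2 connected regions. The result has 2 disconnected regions.

2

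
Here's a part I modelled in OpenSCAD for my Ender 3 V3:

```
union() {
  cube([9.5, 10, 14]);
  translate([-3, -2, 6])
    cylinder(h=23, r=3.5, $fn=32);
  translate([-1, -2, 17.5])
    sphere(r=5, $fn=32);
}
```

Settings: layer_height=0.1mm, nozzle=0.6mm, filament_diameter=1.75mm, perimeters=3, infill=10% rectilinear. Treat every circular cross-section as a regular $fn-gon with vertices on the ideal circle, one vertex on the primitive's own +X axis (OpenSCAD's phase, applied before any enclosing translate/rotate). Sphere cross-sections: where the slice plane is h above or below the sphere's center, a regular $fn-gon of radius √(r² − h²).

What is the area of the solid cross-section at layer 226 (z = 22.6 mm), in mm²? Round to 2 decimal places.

At z = 22.6 mm: the cube is absent (z outside [0, 14]); the cylinder at (-3, -2): section is a regular 32-gon, circumradius r=3.5 (area = (32/2)·3.500²·sin(360°/32) = 38.24 mm²); the sphere at (-1, -2) is not intersected at this z (|z−center|=5.100 > r=5); Taking the union: only the r=3.5 cylinder at (-3, -2) is present, so the union is just that shape — area = 38.24 mm². Overall, the cross-section is a single solid region. Net area = 38.24 mm².

38.24 mm²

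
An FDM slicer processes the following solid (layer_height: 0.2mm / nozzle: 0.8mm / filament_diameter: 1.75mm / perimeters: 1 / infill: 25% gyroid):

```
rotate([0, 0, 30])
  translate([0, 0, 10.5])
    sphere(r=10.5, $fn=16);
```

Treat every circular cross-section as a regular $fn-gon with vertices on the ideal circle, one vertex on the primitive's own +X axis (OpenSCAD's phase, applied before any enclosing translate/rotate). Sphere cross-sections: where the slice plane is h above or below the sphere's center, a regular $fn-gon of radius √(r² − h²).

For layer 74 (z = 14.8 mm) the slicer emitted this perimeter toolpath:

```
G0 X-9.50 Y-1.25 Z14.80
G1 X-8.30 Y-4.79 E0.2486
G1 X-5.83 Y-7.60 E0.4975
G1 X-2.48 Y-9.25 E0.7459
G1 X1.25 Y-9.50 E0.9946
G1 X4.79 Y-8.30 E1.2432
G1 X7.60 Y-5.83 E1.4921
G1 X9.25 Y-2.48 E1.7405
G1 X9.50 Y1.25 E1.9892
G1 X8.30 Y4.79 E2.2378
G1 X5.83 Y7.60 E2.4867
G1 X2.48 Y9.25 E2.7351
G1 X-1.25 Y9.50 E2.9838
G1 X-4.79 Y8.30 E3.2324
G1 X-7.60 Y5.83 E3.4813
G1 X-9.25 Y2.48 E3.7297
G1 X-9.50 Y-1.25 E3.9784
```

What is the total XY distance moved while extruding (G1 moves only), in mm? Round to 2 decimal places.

59.81 mm

Sum the Euclidean lengths of each G1 segment: total = 59.81 mm.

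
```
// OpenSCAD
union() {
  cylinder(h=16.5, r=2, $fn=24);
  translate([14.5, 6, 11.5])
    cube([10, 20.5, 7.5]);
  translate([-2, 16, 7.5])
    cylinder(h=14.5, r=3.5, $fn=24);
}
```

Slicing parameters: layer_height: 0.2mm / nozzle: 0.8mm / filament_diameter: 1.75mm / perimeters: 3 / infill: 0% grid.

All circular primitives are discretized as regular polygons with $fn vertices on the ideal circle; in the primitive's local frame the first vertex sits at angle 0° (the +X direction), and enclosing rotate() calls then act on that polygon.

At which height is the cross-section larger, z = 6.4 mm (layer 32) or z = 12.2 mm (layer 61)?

layer 61 (z = 12.2 mm)

Layer 32 (z = 6.4): the r=2 cylinder contributes a regular 24-gon of circumradius 2 (area = (24/2)·2.000²·sin(360°/24) = 12.42 mm²); the cube at (14.5, 6) does not reach this height (z outside [11.5, 19]); the cylinder at (-2, 16) is not intersected at this z (z outside [7.5, 22]); Merging all regions: only the r=2 cylinder is present, so the union is just that shape — area = 12.42 mm². So its area = 12.42 mm². Layer 61 (z = 12.2): the r=2 cylinder gives a regular 24-gon of circumradius 2 (constant along its height) (area = (24/2)·2.000²·sin(360°/24) = 12.42 mm²); the cube at (14.5, 6) (footprint 10×20.5) is included at this height (area 205.00 mm²); the r=3.5 cylinder at (-2, 16) contributes a regular 24-gon of circumradius 3.5 (area = (24/2)·3.500²·sin(360°/24) = 38.05 mm²); Taking the union: the 3 present regions are separate (no shared area or edge), so areas and boundary lengths simply add and each stays a separate island — area = 255.47 mm². So its area = 255.47 mm². Layer 61 is larger (255.47 vs 12.42 mm²).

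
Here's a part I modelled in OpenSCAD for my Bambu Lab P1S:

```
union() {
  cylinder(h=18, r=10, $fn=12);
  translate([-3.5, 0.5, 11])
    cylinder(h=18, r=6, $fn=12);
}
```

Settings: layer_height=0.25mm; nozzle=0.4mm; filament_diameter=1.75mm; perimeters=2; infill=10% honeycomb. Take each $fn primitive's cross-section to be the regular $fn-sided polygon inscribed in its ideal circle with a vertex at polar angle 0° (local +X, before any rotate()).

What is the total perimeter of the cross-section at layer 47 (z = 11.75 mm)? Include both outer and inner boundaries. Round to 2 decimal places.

At z = 11.75 mm: the r=10 cylinder gives a regular 12-gon of circumradius 10 (constant along its height) (perimeter = 2·12·10.000·sin(180°/12) = 62.12 mm); the r=6 cylinder at (-3.5, 0.5) contributes a regular 12-gon of circumradius 6 (perimeter = 2·12·6.000·sin(180°/12) = 37.27 mm); Combining (union): the r=6 cylinder at (-3.5, 0.5) lies entirely inside the r=10 cylinder, so the union is just the r=10 cylinder — boundary = 62.12 mm. Overall, the cross-section is a single solid region. Total boundary length (outer) = 62.12 mm.

62.12 mm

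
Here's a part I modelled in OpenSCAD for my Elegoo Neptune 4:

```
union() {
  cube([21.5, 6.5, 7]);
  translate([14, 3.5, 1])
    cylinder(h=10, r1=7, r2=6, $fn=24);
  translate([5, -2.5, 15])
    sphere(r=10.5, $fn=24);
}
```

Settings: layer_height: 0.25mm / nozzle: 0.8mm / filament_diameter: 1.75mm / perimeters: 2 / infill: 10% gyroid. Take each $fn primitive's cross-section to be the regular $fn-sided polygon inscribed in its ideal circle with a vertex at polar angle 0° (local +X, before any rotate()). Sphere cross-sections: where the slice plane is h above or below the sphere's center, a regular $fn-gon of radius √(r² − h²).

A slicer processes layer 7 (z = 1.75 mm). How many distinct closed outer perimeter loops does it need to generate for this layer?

1

At z = 1.75 mm: the 21.5×6.5 cube contributes its full rectangle; the cone at (14, 3.5): at t=0.075 of its height the radius interpolates to r₁+(r₂−r₁)t = 6.925, giving a regular 24-gon of that circumradius; the sphere at (5, -2.5) does not reach this height (|z−center|=13.250 > r=10.5); Merging all regions: the regions partially overlap (shared area 85.99 mm²), so overlapping operands fuse into one piece — 1 connected region. The result has 1 disconnected region.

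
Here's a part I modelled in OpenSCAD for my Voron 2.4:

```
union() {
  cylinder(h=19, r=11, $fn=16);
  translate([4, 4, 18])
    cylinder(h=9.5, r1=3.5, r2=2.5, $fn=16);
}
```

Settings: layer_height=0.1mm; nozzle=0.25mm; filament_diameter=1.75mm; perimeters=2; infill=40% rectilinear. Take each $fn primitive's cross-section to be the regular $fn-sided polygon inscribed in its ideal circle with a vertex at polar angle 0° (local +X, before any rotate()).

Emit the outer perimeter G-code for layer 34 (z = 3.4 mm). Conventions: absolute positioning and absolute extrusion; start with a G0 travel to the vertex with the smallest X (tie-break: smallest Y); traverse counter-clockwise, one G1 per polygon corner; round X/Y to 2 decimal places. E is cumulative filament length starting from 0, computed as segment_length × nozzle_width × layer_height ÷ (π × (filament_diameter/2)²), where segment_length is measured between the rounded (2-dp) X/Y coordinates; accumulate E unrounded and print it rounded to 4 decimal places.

G0 X-11.00 Y0.00 Z3.40
G1 X-10.16 Y-4.21 E0.0446
G1 X-7.78 Y-7.78 E0.0892
G1 X-4.21 Y-10.16 E0.1338
G1 X0.00 Y-11.00 E0.1784
G1 X4.21 Y-10.16 E0.2231
G1 X7.78 Y-7.78 E0.2676
G1 X10.16 Y-4.21 E0.3122
G1 X11.00 Y0.00 E0.3569
G1 X10.16 Y4.21 E0.4015
G1 X7.78 Y7.78 E0.4461
G1 X4.21 Y10.16 E0.4907
G1 X0.00 Y11.00 E0.5353
G1 X-4.21 Y10.16 E0.5799
G1 X-7.78 Y7.78 E0.6245
G1 X-10.16 Y4.21 E0.6691
G1 X-11.00 Y0.00 E0.7137

At z = 3.4 mm: the r=11 cylinder contributes a regular 16-gon of circumradius 11; the cone at (4, 4) is absent (z outside [18, 27.5]); Taking the union: only the r=11 cylinder is present, so the union is just that shape — 1 connected region. The outline is a single polygon with 16 vertices. Extrusion per mm of travel: 0.25 × 0.1 / (π × 0.875²) = 0.010394. Accumulating E over each segment gives final E = 0.7137.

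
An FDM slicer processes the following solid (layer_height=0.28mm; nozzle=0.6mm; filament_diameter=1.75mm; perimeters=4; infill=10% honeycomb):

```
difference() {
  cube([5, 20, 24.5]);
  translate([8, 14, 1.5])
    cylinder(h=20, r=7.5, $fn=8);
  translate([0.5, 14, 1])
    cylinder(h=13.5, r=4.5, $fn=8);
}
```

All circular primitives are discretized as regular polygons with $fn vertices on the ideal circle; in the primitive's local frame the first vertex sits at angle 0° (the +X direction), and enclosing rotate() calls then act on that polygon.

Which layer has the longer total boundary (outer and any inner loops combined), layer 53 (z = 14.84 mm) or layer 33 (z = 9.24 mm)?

layer 53 (z = 14.84 mm)

Layer 53 (z = 14.84): the cube (footprint 5×20) is included at this height (perimeter 50.00 mm); the r=7.5 cylinder at (8, 14) gives a regular 8-gon of circumradius 7.5 (constant along its height) (perimeter = 2·8·7.500·sin(180°/8) = 45.92 mm); the cylinder at (0.5, 14) does not reach this height (z outside [1, 14.5]); Taking the first minus the rest: starting from the 5×20 cube, the r=7.5 cylinder at (8, 14) partially overlaps it — only the 38.20 mm² overlap (of its 159.10 mm²) is removed, clipping the outline — boundary = 52.92 mm. So its perimeter = 52.92 mm. Layer 33 (z = 9.24): the cube (footprint 5×20) is included at this height (perimeter 50.00 mm); the r=7.5 cylinder at (8, 14) contributes a regular 8-gon of circumradius 7.5 (perimeter = 2·8·7.500·sin(180°/8) = 45.92 mm); the r=4.5 cylinder at (0.5, 14) gives a regular 8-gon of circumradius 4.5 (constant along its height) (perimeter = 2·8·4.500·sin(180°/8) = 27.55 mm); Subtracting the remaining from the first: starting from the 5×20 cube, the r=7.5 cylinder at (8, 14) partially overlaps it — only the 38.20 mm² overlap (of its 159.10 mm²) is removed, clipping the outline; the r=4.5 cylinder at (0.5, 14) partially overlaps it — only the 11.56 mm² overlap (of its 57.28 mm²) is removed, clipping the outline — boundary = 40.54 mm. So its perimeter = 40.54 mm. Layer 53 is larger (52.92 vs 40.54 mm).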